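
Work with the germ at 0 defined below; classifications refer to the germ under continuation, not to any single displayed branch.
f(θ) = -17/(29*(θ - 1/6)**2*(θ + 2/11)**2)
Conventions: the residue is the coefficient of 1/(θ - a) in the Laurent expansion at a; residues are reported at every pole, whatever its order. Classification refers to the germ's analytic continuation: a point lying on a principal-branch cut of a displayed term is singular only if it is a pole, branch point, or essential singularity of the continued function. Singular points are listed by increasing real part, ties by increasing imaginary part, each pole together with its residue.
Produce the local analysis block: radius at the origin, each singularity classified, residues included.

Radius of convergence at 0: 1/6.
At -2/11: a pole of order 2; residue -9774864/352843.
At 1/6: a pole of order 2; residue 9774864/352843.

Denominator factor (θ + 2/11)^2: pole of order 2 at -2/11, modulus 2/11.
Denominator factor (θ - 1/6)^2: pole of order 2 at 1/6, modulus 1/6.
The radius of convergence is the smallest modulus among the singular points: 1/6.
At the order-2 pole -2/11 set g(θ) = (θ - (-2/11))^2*f(θ) = -17/(29*(θ - 1/6)**2).
Order-2 pole: residue = g'(a); g'(-2/11) = -9774864/352843, so the residue is -9774864/352843.
At the order-2 pole 1/6 set g(θ) = (θ - (1/6))^2*f(θ) = -17/(29*(θ + 2/11)**2).
Order-2 pole: residue = g'(a); g'(1/6) = 9774864/352843, so the residue is 9774864/352843.
List the singular points by increasing real part (a conjugate pair: the negative imaginary part first).


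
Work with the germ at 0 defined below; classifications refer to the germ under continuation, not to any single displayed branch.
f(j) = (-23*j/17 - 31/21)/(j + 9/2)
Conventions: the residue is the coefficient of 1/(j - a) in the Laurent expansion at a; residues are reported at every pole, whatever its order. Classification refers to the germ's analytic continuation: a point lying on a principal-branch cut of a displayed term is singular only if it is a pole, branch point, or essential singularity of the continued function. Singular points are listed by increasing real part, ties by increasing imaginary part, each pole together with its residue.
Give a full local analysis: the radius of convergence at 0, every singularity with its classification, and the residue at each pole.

Radius of convergence at 0: 9/2.
At -9/2: a pole of order 1; residue 3293/714.

Denominator factor (j + 9/2): pole of order 1 at -9/2, modulus 9/2.
The radius of convergence is the smallest modulus among the singular points: 9/2.
At the order-1 pole -9/2 set g(j) = (j - (-9/2))*f(j) = -23*j/17 - 31/21.
Simple pole: residue = g(a) at a = -9/2, which is 3293/714.


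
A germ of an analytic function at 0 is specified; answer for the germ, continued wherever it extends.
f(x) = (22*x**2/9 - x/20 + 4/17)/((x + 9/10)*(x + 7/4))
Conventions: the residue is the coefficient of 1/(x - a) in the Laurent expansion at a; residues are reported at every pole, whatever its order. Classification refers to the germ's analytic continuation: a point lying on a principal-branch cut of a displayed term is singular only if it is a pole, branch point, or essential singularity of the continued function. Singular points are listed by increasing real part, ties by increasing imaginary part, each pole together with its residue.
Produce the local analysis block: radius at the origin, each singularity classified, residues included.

Radius of convergence at 0: 9/10.
At -7/4: a pole of order 1; residue -95581/10404.
At -9/10: a pole of order 1; residue 1537/578.

Denominator factor (x + 9/10): pole of order 1 at -9/10, modulus 9/10.
Denominator factor (x + 7/4): pole of order 1 at -7/4, modulus 7/4.
The radius of convergence is the smallest modulus among the singular points: 9/10.
At the order-1 pole -7/4 set g(x) = (x - (-7/4))*f(x) = (22*x**2/9 - x/20 + 4/17)/(x + 9/10).
Simple pole: residue = g(a) at a = -7/4, which is -95581/10404.
At the order-1 pole -9/10 set g(x) = (x - (-9/10))*f(x) = (22*x**2/9 - x/20 + 4/17)/(x + 7/4).
Simple pole: residue = g(a) at a = -9/10, which is 1537/578.
List the singular points by increasing real part (a conjugate pair: the negative imaginary part first).


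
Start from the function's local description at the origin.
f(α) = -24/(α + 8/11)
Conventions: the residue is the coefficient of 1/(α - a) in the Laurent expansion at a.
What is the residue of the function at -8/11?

At the order-1 pole -8/11 set g(α) = (α - (-8/11))*f(α) = -24.
Simple pole: residue = g(a) at a = -8/11, which is -24.

The residue is -24.


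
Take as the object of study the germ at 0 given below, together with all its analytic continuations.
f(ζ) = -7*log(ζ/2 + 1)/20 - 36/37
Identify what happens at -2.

The term (-7/20)*log(1 - ζ/(-2)) has argument 1 - -2/(-2) = 0 at -2: a logarithmic (infinitely-sheeted) branch point; the remaining terms are analytic or single-valued there.

The point is a logarithmic branch point.


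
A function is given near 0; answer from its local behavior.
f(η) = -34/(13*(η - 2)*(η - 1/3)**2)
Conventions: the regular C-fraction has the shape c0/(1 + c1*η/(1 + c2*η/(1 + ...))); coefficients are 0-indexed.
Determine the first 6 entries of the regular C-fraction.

Taylor coefficients (expand at 0): a_0 = 153/13, a_1 = 153/2, a_2 = 18513/52, a_3 = 150705/104, a_4 = 1142145/208, a_5 = 8280513/416.
c0 = a_0 = 153/13. Peel one level at a time: if S = 1 + c*η/S' with S'(0) = 1, then c is the η-coefficient of S and S' = c*η/(S - 1).
S_1 = c0/f = 1 + (-13/2)*η + (12)*η^2 + ...; c1 = -13/2.
S_2 = c1*η/(S_1 - 1) = 1 + (24/13)*η + (459/169)*η^2 + ...; c2 = 24/13.
S_3 = c2*η/(S_2 - 1) = 1 + (-153/104)*η + (9/64)*η^2 + ...; c3 = -153/104.
S_4 = c3*η/(S_3 - 1) = 1 + (13/136)*η + (13/289)*η^2 + ...; c4 = 13/136.
S_5 = c4*η/(S_4 - 1) = 1 + (-8/17)*η + ...; c5 = -8/17.

The regular C-fraction coefficients are [153/13, -13/2, 24/13, -153/104, 13/136, -8/17].


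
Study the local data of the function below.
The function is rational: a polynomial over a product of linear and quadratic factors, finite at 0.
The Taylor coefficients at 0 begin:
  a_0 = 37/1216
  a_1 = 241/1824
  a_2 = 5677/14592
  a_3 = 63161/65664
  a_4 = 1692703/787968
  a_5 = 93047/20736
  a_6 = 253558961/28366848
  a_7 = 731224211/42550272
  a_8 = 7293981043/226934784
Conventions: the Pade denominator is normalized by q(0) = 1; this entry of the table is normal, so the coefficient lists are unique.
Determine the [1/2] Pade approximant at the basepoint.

The Pade approximant has numerator coefficients [37/1216, 2232297/181882592]; denominator coefficients [1, -3535028/897447, 46506145/10769364].

Taylor coefficients needed (read off): a_0 = 37/1216, a_1 = 241/1824, a_2 = 5677/14592, a_3 = 63161/65664.
Write the denominator as Q(r) = 1 + q1*r + q2*r^2. Requiring Q*f - P = O(r^4) with deg P <= 1 kills the coefficients of r^2..r^3 in Q*f:
  r^2: a_2 + q1*a_1 + q2*a_0 = 0, i.e. 5677/14592 + (241/1824)*q1 + (37/1216)*q2 = 0.
  r^3: a_3 + q1*a_2 + q2*a_1 = 0, i.e. 63161/65664 + (5677/14592)*q1 + (241/1824)*q2 = 0.
Solving this linear system: q1 = -3535028/897447, q2 = 46506145/10769364.
The numerator is Q*f truncated at degree 1: P0 = a_0 = 37/1216; P1 = a_1 + q1*a_0 = 2232297/181882592.


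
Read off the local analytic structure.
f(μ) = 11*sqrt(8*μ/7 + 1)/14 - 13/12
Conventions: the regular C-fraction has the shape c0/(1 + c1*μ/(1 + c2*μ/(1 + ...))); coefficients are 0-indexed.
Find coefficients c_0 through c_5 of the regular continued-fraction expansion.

The regular C-fraction coefficients are [-25/84, 264/175, -214/175, -50/749, 478/749, 214/1673].

Taylor coefficients (expand at 0): a_0 = -25/84, a_1 = 22/49, a_2 = -44/343, a_3 = 176/2401, a_4 = -880/16807, a_5 = 704/16807.
c0 = a_0 = -25/84. Peel one level at a time: if S = 1 + c*μ/S' with S'(0) = 1, then c is the μ-coefficient of S and S' = c*μ/(S - 1).
S_1 = c0/f = 1 + (264/175)*μ + (56496/30625)*μ^2 + ...; c1 = 264/175.
S_2 = c1*μ/(S_1 - 1) = 1 + (-214/175)*μ + (-4/49)*μ^2 + ...; c2 = -214/175.
S_3 = c2*μ/(S_2 - 1) = 1 + (-50/749)*μ + (23900/561001)*μ^2 + ...; c3 = -50/749.
S_4 = c3*μ/(S_3 - 1) = 1 + (478/749)*μ + (-4/49)*μ^2 + ...; c4 = 478/749.
S_5 = c4*μ/(S_4 - 1) = 1 + (214/1673)*μ + ...; c5 = 214/1673.


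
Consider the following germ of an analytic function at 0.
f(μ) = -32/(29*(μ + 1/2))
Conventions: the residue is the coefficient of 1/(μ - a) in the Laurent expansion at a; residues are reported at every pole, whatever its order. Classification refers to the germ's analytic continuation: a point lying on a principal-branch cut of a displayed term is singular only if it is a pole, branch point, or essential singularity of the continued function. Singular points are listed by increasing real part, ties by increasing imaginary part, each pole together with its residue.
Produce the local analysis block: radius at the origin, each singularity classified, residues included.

Denominator factor (μ + 1/2): pole of order 1 at -1/2, modulus 1/2.
The radius of convergence is the smallest modulus among the singular points: 1/2.
At the order-1 pole -1/2 set g(μ) = (μ - (-1/2))*f(μ) = -32/29.
Simple pole: residue = g(a) at a = -1/2, which is -32/29.

Radius of convergence at 0: 1/2.
At -1/2: a pole of order 1; residue -32/29.


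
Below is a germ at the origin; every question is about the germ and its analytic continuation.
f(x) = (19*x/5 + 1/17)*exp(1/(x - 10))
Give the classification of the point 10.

The point is an essential singularity.

The exponent 1/(x - (10)) has a pole at 10, so exp(1/(x - (10))) takes every nonzero value near it: an essential singularity (not a pole of any order).


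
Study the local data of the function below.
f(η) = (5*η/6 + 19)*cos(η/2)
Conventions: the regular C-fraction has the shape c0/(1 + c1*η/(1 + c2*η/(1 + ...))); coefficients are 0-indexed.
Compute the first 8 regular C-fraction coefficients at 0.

The regular C-fraction coefficients are [19, -5/114, 3299/1140, -57/20, -475/13196, -5915/752172, 12197201/33715500, -188043/591500].

Taylor coefficients (expand at 0): a_0 = 19, a_1 = 5/6, a_2 = -19/8, a_3 = -5/48, a_4 = 19/384, a_5 = 5/2304, a_6 = -19/46080, a_7 = -1/55296.
c0 = a_0 = 19. Peel one level at a time: if S = 1 + c*η/S' with S'(0) = 1, then c is the η-coefficient of S and S' = c*η/(S - 1).
S_1 = c0/f = 1 + (-5/114)*η + (3299/25992)*η^2 + ...; c1 = -5/114.
S_2 = c1*η/(S_1 - 1) = 1 + (3299/1140)*η + (3299/400)*η^2 + ...; c2 = 3299/1140.
S_3 = c2*η/(S_2 - 1) = 1 + (-57/20)*η + (-5415/52784)*η^2 + ...; c3 = -57/20.
S_4 = c3*η/(S_3 - 1) = 1 + (-475/13196)*η + (-147875/522403248)*η^2 + ...; c4 = -475/13196.
S_5 = c4*η/(S_4 - 1) = 1 + (-5915/752172)*η + (12197201/4287380400)*η^2 + ...; c5 = -5915/752172.
S_6 = c5*η/(S_5 - 1) = 1 + (12197201/33715500)*η + (40238566099/349872250000)*η^2 + ...; c6 = 12197201/33715500.
S_7 = c6*η/(S_6 - 1) = 1 + (-188043/591500)*η + ...; c7 = -188043/591500.


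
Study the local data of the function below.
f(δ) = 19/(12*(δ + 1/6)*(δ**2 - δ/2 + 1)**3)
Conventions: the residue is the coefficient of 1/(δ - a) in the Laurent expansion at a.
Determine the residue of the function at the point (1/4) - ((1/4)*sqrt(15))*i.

The factor δ**2 - δ/2 + 1 splits as (δ - a)(δ - a') with a = (1/4) - ((1/4)*sqrt(15))*i, a' = (1/4) + ((1/4)*sqrt(15))*i. At the order-3 pole a set g(δ) = (δ - a)^3*f(δ) = [19/(12*(δ + 1/6))] / (δ - a')^3.
Order-3 pole: residue = g''(a)/2; g''((1/4) - ((1/4)*sqrt(15))*i) = (-4617/4000) + ((1957/7200)*sqrt(15))*i, so the residue is (-4617/8000) + ((1957/14400)*sqrt(15))*i.

The residue is (-4617/8000) + ((1957/14400)*sqrt(15))*i.


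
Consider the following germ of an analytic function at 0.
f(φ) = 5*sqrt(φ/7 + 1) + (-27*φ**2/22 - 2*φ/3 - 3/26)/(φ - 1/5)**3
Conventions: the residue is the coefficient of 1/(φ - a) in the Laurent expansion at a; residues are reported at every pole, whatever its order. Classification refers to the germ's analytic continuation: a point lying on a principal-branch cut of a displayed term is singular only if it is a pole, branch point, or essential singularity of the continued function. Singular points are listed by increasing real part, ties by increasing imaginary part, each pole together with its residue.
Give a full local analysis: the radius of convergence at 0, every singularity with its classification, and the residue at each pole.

Denominator factor (φ - 1/5)^3: pole of order 3 at 1/5, modulus 1/5.
Branch term (5)*sqrt(1 - φ/(-7)): its argument vanishes at φ = -7, a square-root branch point, modulus 7.
The radius of convergence is the smallest modulus among the singular points: 1/5.
The branch term is analytic at 1/5 and contributes nothing to the residue; only the rational part matters.
At the order-3 pole 1/5 set g(φ) = (φ - (1/5))^3*(rational part) = -27*φ**2/22 - 2*φ/3 - 3/26.
Order-3 pole: residue = g''(a)/2; g''(1/5) = -27/11, so the residue is -27/22.
List the singular points by increasing real part (a conjugate pair: the negative imaginary part first).

Radius of convergence at 0: 1/5.
At -7: an algebraic (square-root) branch point.
At 1/5: a pole of order 3; residue -27/22.


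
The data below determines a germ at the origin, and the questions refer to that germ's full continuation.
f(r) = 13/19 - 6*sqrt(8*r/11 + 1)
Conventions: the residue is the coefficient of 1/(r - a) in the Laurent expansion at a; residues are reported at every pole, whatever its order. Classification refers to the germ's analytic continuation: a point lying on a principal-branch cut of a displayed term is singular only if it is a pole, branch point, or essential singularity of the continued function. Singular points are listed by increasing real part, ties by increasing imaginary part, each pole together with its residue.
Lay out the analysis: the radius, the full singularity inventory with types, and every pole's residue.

Radius of convergence at 0: 11/8.
At -11/8: an algebraic (square-root) branch point.

Branch term (-6)*sqrt(1 - r/(-11/8)): its argument vanishes at r = -11/8, a square-root branch point, modulus 11/8.
The radius of convergence is the smallest modulus among the singular points: 11/8.


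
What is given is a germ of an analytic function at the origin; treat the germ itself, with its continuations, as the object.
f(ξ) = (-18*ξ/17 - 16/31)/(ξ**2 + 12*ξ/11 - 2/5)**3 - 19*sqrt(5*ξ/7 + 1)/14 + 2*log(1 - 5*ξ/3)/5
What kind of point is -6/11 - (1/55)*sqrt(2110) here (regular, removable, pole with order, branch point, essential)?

The point is a pole of order 3.

The denominator factor ξ**2 + 12*ξ/11 - 2/5 vanishes at -6/11 - (1/55)*sqrt(2110) and appears to the power 3; the numerator there equals 356/5797 + (18/935)*sqrt(2110), nonzero, and no other factor vanishes.
The branch terms are analytic at this point.
Hence a pole whose order is the multiplicity, 3.


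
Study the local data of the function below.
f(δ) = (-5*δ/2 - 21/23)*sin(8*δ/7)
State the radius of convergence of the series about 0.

The factor sin(8*δ/7) is entire and contributes no finite singular point.
The polynomial part has no poles.
No finite singular points: the Taylor series at 0 converges everywhere.

The radius of convergence is infinite.


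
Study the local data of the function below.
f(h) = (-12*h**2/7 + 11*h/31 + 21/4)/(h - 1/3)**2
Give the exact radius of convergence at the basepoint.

Denominator factor (h - 1/3)^2: pole of order 2 at 1/3, modulus 1/3.
The radius of convergence is the smallest modulus among the singular points: 1/3.

The radius of convergence is 1/3.


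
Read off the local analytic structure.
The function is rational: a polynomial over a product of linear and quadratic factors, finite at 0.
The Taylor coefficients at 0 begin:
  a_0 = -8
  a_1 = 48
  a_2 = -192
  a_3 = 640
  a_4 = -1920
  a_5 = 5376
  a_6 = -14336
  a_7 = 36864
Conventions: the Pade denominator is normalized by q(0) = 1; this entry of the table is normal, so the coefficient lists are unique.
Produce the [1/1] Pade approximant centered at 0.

Taylor coefficients needed (read off): a_0 = -8, a_1 = 48, a_2 = -192.
Write the denominator as Q(n) = 1 + q1*n. Requiring Q*f - P = O(n^3) with deg P <= 1 kills the coefficients of n^2..n^2 in Q*f:
  n^2: a_2 + q1*a_1 = 0, i.e. -192 + (48)*q1 = 0.
Solving this linear system: q1 = 4.
The numerator is Q*f truncated at degree 1: P0 = a_0 = -8; P1 = a_1 + q1*a_0 = 16.

The Pade approximant has numerator coefficients [-8, 16]; denominator coefficients [1, 4].


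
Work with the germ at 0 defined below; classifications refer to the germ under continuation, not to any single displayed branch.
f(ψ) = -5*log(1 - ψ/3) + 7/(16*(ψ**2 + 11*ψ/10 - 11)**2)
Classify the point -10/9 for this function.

The point is a regular point.

Denominator factors: ψ**2 + 11*ψ/10 - 11 = -890/81 at ψ = -10/9 — none vanishes.
Branch term log(1 - ψ/(3)): argument at -10/9 is 37/27, nonzero, so -10/9 is not its branch point (a point on a principal cut is still regular for the continued germ).
So the germ continues analytically to -10/9.


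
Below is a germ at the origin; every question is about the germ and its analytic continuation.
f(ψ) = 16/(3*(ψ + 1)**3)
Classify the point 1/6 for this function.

The point is a regular point.

Denominator factors: ψ + 1 = 7/6 at ψ = 1/6 — none vanishes.
So the germ continues analytically to 1/6.


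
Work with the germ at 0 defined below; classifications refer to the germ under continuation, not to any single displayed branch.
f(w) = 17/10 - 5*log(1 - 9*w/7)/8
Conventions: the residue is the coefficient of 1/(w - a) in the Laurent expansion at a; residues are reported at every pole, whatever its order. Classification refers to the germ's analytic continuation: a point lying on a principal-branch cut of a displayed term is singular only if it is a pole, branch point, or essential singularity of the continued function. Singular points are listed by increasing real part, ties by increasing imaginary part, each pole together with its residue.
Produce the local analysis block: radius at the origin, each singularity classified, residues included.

Branch term (-5/8)*log(1 - w/(7/9)): its argument vanishes at w = 7/9, a logarithmic branch point, modulus 7/9.
The radius of convergence is the smallest modulus among the singular points: 7/9.

Radius of convergence at 0: 7/9.
At 7/9: a logarithmic branch point.


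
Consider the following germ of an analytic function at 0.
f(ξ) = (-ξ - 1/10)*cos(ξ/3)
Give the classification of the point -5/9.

The point is a regular point.

There is no denominator, hence no pole anywhere.
The factor cos(ξ/3) is entire.
So the germ continues analytically to -5/9.


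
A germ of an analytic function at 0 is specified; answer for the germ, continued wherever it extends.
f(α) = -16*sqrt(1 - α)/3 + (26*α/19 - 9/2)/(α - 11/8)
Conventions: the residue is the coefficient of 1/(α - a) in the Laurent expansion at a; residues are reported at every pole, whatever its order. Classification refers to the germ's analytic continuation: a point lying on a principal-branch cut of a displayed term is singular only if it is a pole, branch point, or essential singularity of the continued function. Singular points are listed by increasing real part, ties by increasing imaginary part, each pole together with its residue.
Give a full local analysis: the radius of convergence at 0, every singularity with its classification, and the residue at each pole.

Denominator factor (α - 11/8): pole of order 1 at 11/8, modulus 11/8.
Branch term (-16/3)*sqrt(1 - α/(1)): its argument vanishes at α = 1, a square-root branch point, modulus 1.
The radius of convergence is the smallest modulus among the singular points: 1.
The branch term is analytic at 11/8 and contributes nothing to the residue; only the rational part matters.
At the order-1 pole 11/8 set g(α) = (α - (11/8))*(rational part) = 26*α/19 - 9/2.
Simple pole: residue = g(a) at a = 11/8, which is -199/76.
List the singular points by increasing real part (a conjugate pair: the negative imaginary part first).

Radius of convergence at 0: 1.
At 1: an algebraic (square-root) branch point.
At 11/8: a pole of order 1; residue -199/76.


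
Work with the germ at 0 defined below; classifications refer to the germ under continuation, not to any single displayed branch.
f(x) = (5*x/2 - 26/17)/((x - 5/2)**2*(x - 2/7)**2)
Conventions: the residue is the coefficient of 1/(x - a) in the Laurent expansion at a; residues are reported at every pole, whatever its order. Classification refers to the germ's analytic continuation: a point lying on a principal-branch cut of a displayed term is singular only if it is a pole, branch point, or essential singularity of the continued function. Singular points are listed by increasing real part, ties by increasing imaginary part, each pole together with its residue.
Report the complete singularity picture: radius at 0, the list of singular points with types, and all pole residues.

Denominator factor (x - 5/2)^2: pole of order 2 at 5/2, modulus 5/2.
Denominator factor (x - 2/7)^2: pole of order 2 at 2/7, modulus 2/7.
The radius of convergence is the smallest modulus among the singular points: 2/7.
At the order-2 pole 2/7 set g(x) = (x - (2/7))^2*f(x) = (5*x/2 - 26/17)/(x - 5/2)**2.
Order-2 pole: residue = g'(a); g'(2/7) = 182182/506447, so the residue is 182182/506447.
At the order-2 pole 5/2 set g(x) = (x - (5/2))^2*f(x) = (5*x/2 - 26/17)/(x - 2/7)**2.
Order-2 pole: residue = g'(a); g'(5/2) = -182182/506447, so the residue is -182182/506447.
List the singular points by increasing real part (a conjugate pair: the negative imaginary part first).

Radius of convergence at 0: 2/7.
At 2/7: a pole of order 2; residue 182182/506447.
At 5/2: a pole of order 2; residue -182182/506447.


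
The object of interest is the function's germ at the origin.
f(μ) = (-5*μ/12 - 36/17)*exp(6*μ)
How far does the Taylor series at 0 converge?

The factor exp(6*μ) is entire and contributes no finite singular point.
The polynomial part has no poles.
No finite singular points: the Taylor series at 0 converges everywhere.

The radius of convergence is infinite.


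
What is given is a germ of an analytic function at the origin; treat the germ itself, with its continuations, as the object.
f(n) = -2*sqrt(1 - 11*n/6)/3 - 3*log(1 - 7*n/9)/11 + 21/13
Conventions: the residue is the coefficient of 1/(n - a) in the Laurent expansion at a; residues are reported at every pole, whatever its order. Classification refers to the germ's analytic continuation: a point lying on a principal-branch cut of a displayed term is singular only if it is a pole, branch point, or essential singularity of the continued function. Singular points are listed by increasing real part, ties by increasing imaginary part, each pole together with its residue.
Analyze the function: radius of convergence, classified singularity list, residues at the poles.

Branch term (-3/11)*log(1 - n/(9/7)): its argument vanishes at n = 9/7, a logarithmic branch point, modulus 9/7.
Branch term (-2/3)*sqrt(1 - n/(6/11)): its argument vanishes at n = 6/11, a square-root branch point, modulus 6/11.
The radius of convergence is the smallest modulus among the singular points: 6/11.
List the singular points by increasing real part (a conjugate pair: the negative imaginary part first).

Radius of convergence at 0: 6/11.
At 6/11: an algebraic (square-root) branch point.
At 9/7: a logarithmic branch point.


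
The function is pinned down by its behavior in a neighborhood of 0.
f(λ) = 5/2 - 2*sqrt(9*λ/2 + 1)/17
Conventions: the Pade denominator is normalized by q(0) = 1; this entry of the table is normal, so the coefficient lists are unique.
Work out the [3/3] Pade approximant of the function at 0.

Taylor coefficients needed (expand at 0): a_0 = 81/34, a_1 = -9/34, a_2 = 81/272, a_3 = -729/1088, a_4 = 32805/17408, a_5 = -413343/69632, a_6 = 11160261/557056.
Write the denominator as Q(λ) = 1 + q1*λ + q2*λ^2 + q3*λ^3. Requiring Q*f - P = O(λ^7) with deg P <= 3 kills the coefficients of λ^4..λ^6 in Q*f:
  λ^4: a_4 + q1*a_3 + q2*a_2 + q3*a_1 = 0, i.e. 32805/17408 + (-729/1088)*q1 + (81/272)*q2 + (-9/34)*q3 = 0.
  λ^5: a_5 + q1*a_4 + q2*a_3 + q3*a_2 = 0, i.e. -413343/69632 + (32805/17408)*q1 + (-729/1088)*q2 + (81/272)*q3 = 0.
  λ^6: a_6 + q1*a_5 + q2*a_4 + q3*a_3 = 0, i.e. 11160261/557056 + (-413343/69632)*q1 + (32805/17408)*q2 + (-729/1088)*q3 = 0.
Solving this linear system: q1 = 45/8, q2 = 243/32, q3 = 729/512.
The numerator is Q*f truncated at degree 3: P0 = a_0 = 81/34; P1 = a_1 + q1*a_0 = 3573/272; P2 = a_2 + q1*a_1 + q2*a_0 = 18387/1088; P3 = a_3 + q1*a_2 + q2*a_1 + q3*a_0 = 41553/17408.

The Pade approximant has numerator coefficients [81/34, 3573/272, 18387/1088, 41553/17408]; denominator coefficients [1, 45/8, 243/32, 729/512].


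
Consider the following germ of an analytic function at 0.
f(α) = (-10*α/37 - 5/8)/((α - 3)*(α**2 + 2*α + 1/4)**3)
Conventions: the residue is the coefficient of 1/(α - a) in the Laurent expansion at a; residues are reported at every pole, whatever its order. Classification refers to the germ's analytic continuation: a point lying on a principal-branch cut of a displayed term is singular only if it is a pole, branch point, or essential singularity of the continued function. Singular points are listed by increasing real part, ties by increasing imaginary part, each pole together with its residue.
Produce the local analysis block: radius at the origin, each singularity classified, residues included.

Radius of convergence at 0: 1 - (1/2)*sqrt(3).
At -1 - (1/2)*sqrt(3): a pole of order 3; residue 1700/8398297 - (1412080/75584673)*sqrt(3).
At -1 + (1/2)*sqrt(3): a pole of order 3; residue 1700/8398297 + (1412080/75584673)*sqrt(3).
At 3: a pole of order 1; residue -3400/8398297.


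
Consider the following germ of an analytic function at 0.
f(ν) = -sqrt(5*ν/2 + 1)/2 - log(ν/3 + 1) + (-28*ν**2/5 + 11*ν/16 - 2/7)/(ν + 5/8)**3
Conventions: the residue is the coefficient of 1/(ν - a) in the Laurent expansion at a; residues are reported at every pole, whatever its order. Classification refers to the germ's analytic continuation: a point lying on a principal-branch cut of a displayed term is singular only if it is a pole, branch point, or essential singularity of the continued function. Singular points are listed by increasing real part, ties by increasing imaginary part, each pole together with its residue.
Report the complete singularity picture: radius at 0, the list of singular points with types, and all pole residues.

Radius of convergence at 0: 2/5.
At -3: a logarithmic branch point.
At -5/8: a pole of order 3; residue -28/5.
At -2/5: an algebraic (square-root) branch point.

Denominator factor (ν + 5/8)^3: pole of order 3 at -5/8, modulus 5/8.
Branch term (-1/2)*sqrt(1 - ν/(-2/5)): its argument vanishes at ν = -2/5, a square-root branch point, modulus 2/5.
Branch term (-1)*log(1 - ν/(-3)): its argument vanishes at ν = -3, a logarithmic branch point, modulus 3.
The radius of convergence is the smallest modulus among the singular points: 2/5.
The branch terms are analytic at -5/8 and contribute nothing to the residue; only the rational part matters.
At the order-3 pole -5/8 set g(ν) = (ν - (-5/8))^3*(rational part) = -28*ν**2/5 + 11*ν/16 - 2/7.
Order-3 pole: residue = g''(a)/2; g''(-5/8) = -56/5, so the residue is -28/5.
List the singular points by increasing real part (a conjugate pair: the negative imaginary part first).


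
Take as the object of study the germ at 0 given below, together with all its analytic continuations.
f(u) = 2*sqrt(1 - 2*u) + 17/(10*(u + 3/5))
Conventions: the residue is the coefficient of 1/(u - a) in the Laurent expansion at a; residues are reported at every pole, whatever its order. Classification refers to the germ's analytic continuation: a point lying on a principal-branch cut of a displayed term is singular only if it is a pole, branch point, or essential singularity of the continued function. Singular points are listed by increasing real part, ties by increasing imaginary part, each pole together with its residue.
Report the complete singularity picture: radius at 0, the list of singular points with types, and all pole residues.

Radius of convergence at 0: 1/2.
At -3/5: a pole of order 1; residue 17/10.
At 1/2: an algebraic (square-root) branch point.

Denominator factor (u + 3/5): pole of order 1 at -3/5, modulus 3/5.
Branch term (2)*sqrt(1 - u/(1/2)): its argument vanishes at u = 1/2, a square-root branch point, modulus 1/2.
The radius of convergence is the smallest modulus among the singular points: 1/2.
The branch term is analytic at -3/5 and contributes nothing to the residue; only the rational part matters.
At the order-1 pole -3/5 set g(u) = (u - (-3/5))*(rational part) = 17/10.
Simple pole: residue = g(a) at a = -3/5, which is 17/10.
List the singular points by increasing real part (a conjugate pair: the negative imaginary part first).


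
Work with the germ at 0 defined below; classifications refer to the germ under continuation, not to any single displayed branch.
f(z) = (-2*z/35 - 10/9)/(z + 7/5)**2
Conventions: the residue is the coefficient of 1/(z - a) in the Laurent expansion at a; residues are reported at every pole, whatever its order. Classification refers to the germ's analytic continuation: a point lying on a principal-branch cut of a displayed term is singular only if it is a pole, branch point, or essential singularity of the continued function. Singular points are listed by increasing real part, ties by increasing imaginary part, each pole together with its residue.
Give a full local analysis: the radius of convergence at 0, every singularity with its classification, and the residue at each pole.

Denominator factor (z + 7/5)^2: pole of order 2 at -7/5, modulus 7/5.
The radius of convergence is the smallest modulus among the singular points: 7/5.
At the order-2 pole -7/5 set g(z) = (z - (-7/5))^2*f(z) = -2*z/35 - 10/9.
Order-2 pole: residue = g'(a); g'(-7/5) = -2/35, so the residue is -2/35.

Radius of convergence at 0: 7/5.
At -7/5: a pole of order 2; residue -2/35.


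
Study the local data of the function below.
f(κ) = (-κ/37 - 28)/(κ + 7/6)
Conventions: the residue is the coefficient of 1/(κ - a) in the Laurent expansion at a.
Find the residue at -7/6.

The residue is -6209/222.

At the order-1 pole -7/6 set g(κ) = (κ - (-7/6))*f(κ) = -κ/37 - 28.
Simple pole: residue = g(a) at a = -7/6, which is -6209/222.


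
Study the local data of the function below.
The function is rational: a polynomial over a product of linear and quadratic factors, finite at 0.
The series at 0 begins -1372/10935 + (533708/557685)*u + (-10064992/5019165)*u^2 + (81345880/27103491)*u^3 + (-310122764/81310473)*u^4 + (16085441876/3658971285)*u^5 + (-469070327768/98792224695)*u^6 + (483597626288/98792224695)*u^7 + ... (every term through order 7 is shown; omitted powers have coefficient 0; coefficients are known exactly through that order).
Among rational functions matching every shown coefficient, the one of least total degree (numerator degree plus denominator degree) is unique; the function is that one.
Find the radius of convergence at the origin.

The radius of convergence is 9/7.

No rational of total degree below 4 reproduces all 8 coefficients; solving the [1/3] Pade equations on them gives f(u) = (24*u/17 - 4/15)/(u + 9/7)**3, whose expansion matches every shown term.
Denominator factor (u + 9/7)^3: pole of order 3 at -9/7, modulus 9/7.
The radius of convergence is the smallest modulus among the singular points: 9/7.


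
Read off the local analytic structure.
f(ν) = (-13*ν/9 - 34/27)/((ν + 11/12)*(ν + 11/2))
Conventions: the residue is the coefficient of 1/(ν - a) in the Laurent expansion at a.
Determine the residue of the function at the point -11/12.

At the order-1 pole -11/12 set g(ν) = (ν - (-11/12))*f(ν) = (-13*ν/9 - 34/27)/(ν + 11/2).
Simple pole: residue = g(a) at a = -11/12, which is 7/495.

The residue is 7/495.


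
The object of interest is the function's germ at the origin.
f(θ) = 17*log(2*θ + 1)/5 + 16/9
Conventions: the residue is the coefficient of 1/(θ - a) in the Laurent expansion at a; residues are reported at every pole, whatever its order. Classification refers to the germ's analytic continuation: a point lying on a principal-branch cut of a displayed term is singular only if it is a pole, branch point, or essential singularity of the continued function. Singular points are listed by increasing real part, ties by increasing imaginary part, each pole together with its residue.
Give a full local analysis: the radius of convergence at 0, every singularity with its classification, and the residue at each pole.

Branch term (17/5)*log(1 - θ/(-1/2)): its argument vanishes at θ = -1/2, a logarithmic branch point, modulus 1/2.
The radius of convergence is the smallest modulus among the singular points: 1/2.

Radius of convergence at 0: 1/2.
At -1/2: a logarithmic branch point.


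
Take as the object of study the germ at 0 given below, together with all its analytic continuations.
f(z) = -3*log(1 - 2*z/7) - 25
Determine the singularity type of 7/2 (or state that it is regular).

The point is a logarithmic branch point.

The term (-3)*log(1 - z/(7/2)) has argument 1 - 7/2/(7/2) = 0 at 7/2: a logarithmic (infinitely-sheeted) branch point; the remaining terms are analytic or single-valued there.


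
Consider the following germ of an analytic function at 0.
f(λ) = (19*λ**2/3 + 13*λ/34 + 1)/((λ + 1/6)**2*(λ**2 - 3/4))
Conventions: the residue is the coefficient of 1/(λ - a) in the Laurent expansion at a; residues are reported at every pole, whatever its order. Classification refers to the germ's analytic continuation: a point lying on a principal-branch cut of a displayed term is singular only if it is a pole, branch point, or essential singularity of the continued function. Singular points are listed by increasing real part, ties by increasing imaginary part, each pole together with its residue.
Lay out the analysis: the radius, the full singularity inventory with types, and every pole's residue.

Radius of convergence at 0: 1/6.
At -(1/2)*sqrt(3): a pole of order 1; residue -8919/5746 - (16071/5746)*sqrt(3).
At -1/6: a pole of order 2; residue 8919/2873.
At (1/2)*sqrt(3): a pole of order 1; residue -8919/5746 + (16071/5746)*sqrt(3).

Denominator factor (λ**2 - 3/4): discriminant 3, real irrational roots (1/2)*sqrt(3) and -(1/2)*sqrt(3); poles of order 1, moduli (1/2)*sqrt(3) and (1/2)*sqrt(3).
Denominator factor (λ + 1/6)^2: pole of order 2 at -1/6, modulus 1/6.
The radius of convergence is the smallest modulus among the singular points: 1/6.
The factor λ**2 - 3/4 splits as (λ - a)(λ - a') with a = -(1/2)*sqrt(3), a' = (1/2)*sqrt(3). At the order-1 pole a set g(λ) = (λ - a)*f(λ) = [(19*λ**2/3 + 13*λ/34 + 1)/(λ + 1/6)**2] / (λ - a').
Simple pole: residue = g(a) at a = -(1/2)*sqrt(3), which is -8919/5746 - (16071/5746)*sqrt(3).
At the order-2 pole -1/6 set g(λ) = (λ - (-1/6))^2*f(λ) = (19*λ**2/3 + 13*λ/34 + 1)/(λ**2 - 3/4).
Order-2 pole: residue = g'(a); g'(-1/6) = 8919/2873, so the residue is 8919/2873.
The factor λ**2 - 3/4 splits as (λ - a)(λ - a') with a = (1/2)*sqrt(3), a' = -(1/2)*sqrt(3). At the order-1 pole a set g(λ) = (λ - a)*f(λ) = [(19*λ**2/3 + 13*λ/34 + 1)/(λ + 1/6)**2] / (λ - a').
Simple pole: residue = g(a) at a = (1/2)*sqrt(3), which is -8919/5746 + (16071/5746)*sqrt(3).
List the singular points by increasing real part (a conjugate pair: the negative imaginary part first).


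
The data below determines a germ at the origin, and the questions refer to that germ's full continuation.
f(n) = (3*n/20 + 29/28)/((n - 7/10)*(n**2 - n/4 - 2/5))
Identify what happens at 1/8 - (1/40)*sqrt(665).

The denominator factor n**2 - n/4 - 2/5 vanishes at 1/8 - (1/40)*sqrt(665) and appears to the power 1; the numerator there equals 1181/1120 - (3/800)*sqrt(665), nonzero, and no other factor vanishes.
Hence a pole whose order is the multiplicity, 1.

The point is a pole of order 1.


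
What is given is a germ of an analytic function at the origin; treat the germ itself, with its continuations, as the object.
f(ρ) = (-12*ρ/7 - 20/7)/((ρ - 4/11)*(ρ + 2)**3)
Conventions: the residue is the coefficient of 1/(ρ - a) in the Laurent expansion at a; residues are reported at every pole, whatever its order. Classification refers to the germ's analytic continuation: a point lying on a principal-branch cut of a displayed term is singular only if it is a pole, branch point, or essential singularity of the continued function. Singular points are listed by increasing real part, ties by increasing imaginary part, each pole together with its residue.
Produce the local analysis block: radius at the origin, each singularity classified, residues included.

Radius of convergence at 0: 4/11.
At -2: a pole of order 3; residue 8107/30758.
At 4/11: a pole of order 1; residue -8107/30758.

Denominator factor (ρ + 2)^3: pole of order 3 at -2, modulus 2.
Denominator factor (ρ - 4/11): pole of order 1 at 4/11, modulus 4/11.
The radius of convergence is the smallest modulus among the singular points: 4/11.
At the order-3 pole -2 set g(ρ) = (ρ - (-2))^3*f(ρ) = (-12*ρ/7 - 20/7)/(ρ - 4/11).
Order-3 pole: residue = g''(a)/2; g''(-2) = 8107/15379, so the residue is 8107/30758.
At the order-1 pole 4/11 set g(ρ) = (ρ - (4/11))*f(ρ) = (-12*ρ/7 - 20/7)/(ρ + 2)**3.
Simple pole: residue = g(a) at a = 4/11, which is -8107/30758.
List the singular points by increasing real part (a conjugate pair: the negative imaginary part first).


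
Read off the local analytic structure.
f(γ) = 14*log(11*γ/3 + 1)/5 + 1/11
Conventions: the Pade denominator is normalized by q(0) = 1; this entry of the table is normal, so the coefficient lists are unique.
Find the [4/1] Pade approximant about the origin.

Taylor coefficients needed (expand at 0): a_0 = 1/11, a_1 = 154/15, a_2 = -847/45, a_3 = 18634/405, a_4 = -102487/810, a_5 = 2254714/6075.
Write the denominator as Q(γ) = 1 + q1*γ. Requiring Q*f - P = O(γ^6) with deg P <= 4 kills the coefficients of γ^5..γ^5 in Q*f:
  γ^5: a_5 + q1*a_4 = 0, i.e. 2254714/6075 + (-102487/810)*q1 = 0.
Solving this linear system: q1 = 44/15.
The numerator is Q*f truncated at degree 4: P0 = a_0 = 1/11; P1 = a_1 + q1*a_0 = 158/15; P2 = a_2 + q1*a_1 = 847/75; P3 = a_3 + q1*a_2 = -18634/2025; P4 = a_4 + q1*a_3 = 102487/12150.

The Pade approximant has numerator coefficients [1/11, 158/15, 847/75, -18634/2025, 102487/12150]; denominator coefficients [1, 44/15].


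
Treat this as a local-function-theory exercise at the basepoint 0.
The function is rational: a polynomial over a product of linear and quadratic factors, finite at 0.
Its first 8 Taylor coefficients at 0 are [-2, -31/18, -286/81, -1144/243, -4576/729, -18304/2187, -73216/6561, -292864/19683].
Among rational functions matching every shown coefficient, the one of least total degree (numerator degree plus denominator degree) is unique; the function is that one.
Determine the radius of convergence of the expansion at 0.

No rational of total degree below 3 reproduces all 8 coefficients; solving the [2/1] Pade equations on them gives f(v) = (25*v**2/27 - 17*v/24 + 3/2)/(v - 3/4), whose expansion matches every shown term.
Denominator factor (v - 3/4): pole of order 1 at 3/4, modulus 3/4.
The radius of convergence is the smallest modulus among the singular points: 3/4.

The radius of convergence is 3/4.


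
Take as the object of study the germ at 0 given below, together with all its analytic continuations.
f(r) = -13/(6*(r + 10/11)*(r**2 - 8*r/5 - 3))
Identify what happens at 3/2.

The point is a regular point.

Denominator factors: r + 10/11 = 53/22 at r = 3/2; r**2 - 8*r/5 - 3 = -63/20 at r = 3/2 — none vanishes.
So the germ continues analytically to 3/2.


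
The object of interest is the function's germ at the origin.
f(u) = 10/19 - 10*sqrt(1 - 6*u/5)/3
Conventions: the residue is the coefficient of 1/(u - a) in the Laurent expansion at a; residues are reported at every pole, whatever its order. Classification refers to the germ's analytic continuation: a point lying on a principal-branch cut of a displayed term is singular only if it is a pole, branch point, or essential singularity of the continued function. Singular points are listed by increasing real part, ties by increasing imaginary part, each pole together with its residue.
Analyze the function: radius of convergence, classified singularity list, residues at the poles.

Radius of convergence at 0: 5/6.
At 5/6: an algebraic (square-root) branch point.

Branch term (-10/3)*sqrt(1 - u/(5/6)): its argument vanishes at u = 5/6, a square-root branch point, modulus 5/6.
The radius of convergence is the smallest modulus among the singular points: 5/6.
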